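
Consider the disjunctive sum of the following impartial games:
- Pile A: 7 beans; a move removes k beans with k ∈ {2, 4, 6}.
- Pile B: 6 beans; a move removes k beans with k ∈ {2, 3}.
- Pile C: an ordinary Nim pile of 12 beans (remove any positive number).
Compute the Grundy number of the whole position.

15

Build the Grundy sequence for pile A with g(k) = mex{g(k−s) : s ∈ {2, 4, 6}, s ≤ k}:
g(0) = mex{} = 0
g(1) = mex{} = 0
g(2) = mex{0} = 1
g(3) = mex{0} = 1
g(4) = mex{0,1} = 2
g(5) = mex{0,1} = 2
g(6) = mex{0,1,2} = 3
g(7) = mex{0,1,2} = 3
So g(7) = 3.
Build the Grundy sequence for pile B with g(k) = mex{g(k−s) : s ∈ {2, 3}, s ≤ k}:
g(0) = mex{} = 0
g(1) = mex{} = 0
g(2) = mex{0} = 1
g(3) = mex{0} = 1
g(4) = mex{0,1} = 2
g(5) = mex{1} = 0
g(6) = mex{1,2} = 0
So g(6) = 0.
Pile C is a plain Nim pile of size 12, so its Grundy value is 12.
By the Sprague-Grundy theorem, the Grundy value of a sum of independent games is the XOR of the component values.
Combined value = 3 XOR 0 XOR 12 = 15.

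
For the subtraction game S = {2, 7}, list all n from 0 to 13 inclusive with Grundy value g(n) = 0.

0, 1, 4, 5, 9, 10, 13

Grundy values for subtraction set {2, 7}:
k:     0  1  2  3  4  5  6  7  8  9 10 11 12 13
g(k):  0  0  1  1  0  0  1  1  2  0  0  1  1  0
The P-positions (g = 0) in 0..13 are 0, 1, 4, 5, 9, 10, 13.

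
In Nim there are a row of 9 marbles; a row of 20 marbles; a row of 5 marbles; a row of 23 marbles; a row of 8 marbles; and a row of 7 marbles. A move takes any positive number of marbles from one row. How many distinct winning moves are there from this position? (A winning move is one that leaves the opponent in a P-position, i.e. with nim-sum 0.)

0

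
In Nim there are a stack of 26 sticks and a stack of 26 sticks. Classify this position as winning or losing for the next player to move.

Compute the nim-sum pairwise:
26 ⊕ 26 = 0
The nim-sum is 0, so this is a P-position: the player to move is in a losing position under optimal play.

Losing position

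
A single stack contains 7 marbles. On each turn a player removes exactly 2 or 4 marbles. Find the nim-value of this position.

0

Build the Grundy sequence with g(k) = mex{g(k−s) : s ∈ {2, 4}, s ≤ k}:
g(0) = mex{} = 0
g(1) = mex{} = 0
g(2) = mex{0} = 1
g(3) = mex{0} = 1
g(4) = mex{0,1} = 2
g(5) = mex{0,1} = 2
g(6) = mex{1,2} = 0
g(7) = mex{1,2} = 0
So g(7) = 0.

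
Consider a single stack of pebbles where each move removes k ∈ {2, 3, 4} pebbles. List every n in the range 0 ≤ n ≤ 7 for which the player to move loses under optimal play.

0, 1, 6, 7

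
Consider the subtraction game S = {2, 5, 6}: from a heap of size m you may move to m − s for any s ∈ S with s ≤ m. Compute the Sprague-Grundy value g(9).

2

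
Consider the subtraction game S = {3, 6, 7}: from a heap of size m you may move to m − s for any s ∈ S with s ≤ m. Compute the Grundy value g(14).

1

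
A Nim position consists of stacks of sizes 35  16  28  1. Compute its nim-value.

Bitwise XOR of the heap sizes:
  100011  (35)
  010000  (16)
  011100  (28)
  000001  (1)
  ------
  101110  (46)

46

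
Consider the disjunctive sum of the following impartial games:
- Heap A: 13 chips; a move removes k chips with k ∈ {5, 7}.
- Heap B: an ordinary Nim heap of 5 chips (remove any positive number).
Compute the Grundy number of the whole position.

5

Build the Grundy sequence for heap A with g(k) = mex{g(k−s) : s ∈ {5, 7}, s ≤ k}:
g(0) = mex{} = 0
g(1) = mex{} = 0
g(2) = mex{} = 0
g(3) = mex{} = 0
g(4) = mex{} = 0
g(5) = mex{0} = 1
g(6) = mex{0} = 1
g(7) = mex{0} = 1
g(8) = mex{0} = 1
g(9) = mex{0} = 1
g(10) = mex{0,1} = 2
g(11) = mex{0,1} = 2
g(12) = mex{1} = 0
g(13) = mex{1} = 0
So g(13) = 0.
Heap B is a plain Nim heap of size 5, so its Grundy value is 5.
The value of a disjunctive sum is the nim-sum of the parts.
Combined value = 0 XOR 5 = 5.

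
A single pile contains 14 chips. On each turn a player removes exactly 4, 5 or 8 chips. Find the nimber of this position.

0

Grundy values for subtraction set {4, 5, 8}:
k:     0  1  2  3  4  5  6  7  8  9 10 11 12 13 14
g(k):  0  0  0  0  1  1  1  1  2  2  2  2  0  0  0
So g(14) = 0.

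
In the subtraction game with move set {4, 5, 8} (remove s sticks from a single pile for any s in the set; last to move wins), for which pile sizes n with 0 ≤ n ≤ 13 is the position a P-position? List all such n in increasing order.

0, 1, 2, 3, 12, 13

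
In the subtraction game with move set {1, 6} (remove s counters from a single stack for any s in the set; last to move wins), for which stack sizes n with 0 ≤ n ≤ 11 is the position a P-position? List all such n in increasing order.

0, 2, 4, 7, 9, 11

Build the Grundy sequence with g(k) = mex{g(k−s) : s ∈ {1, 6}, s ≤ k}:
k:     0  1  2  3  4  5  6  7  8  9 10 11
g(k):  0  1  0  1  0  1  2  0  1  0  1  0
The P-positions (g = 0) in 0..11 are 0, 2, 4, 7, 9, 11.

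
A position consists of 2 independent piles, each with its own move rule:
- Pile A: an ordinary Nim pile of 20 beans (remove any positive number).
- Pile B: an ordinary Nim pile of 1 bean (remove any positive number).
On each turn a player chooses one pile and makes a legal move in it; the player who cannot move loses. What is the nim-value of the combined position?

Pile A is a plain Nim pile of size 20, so its Grundy value is 20.
Pile B is a plain Nim pile of size 1, so its Grundy value is 1.
By the Sprague-Grundy theorem, the Grundy value of a sum of independent games is the XOR of the component values.
Combined value = 20 ⊕ 1 = 21.

21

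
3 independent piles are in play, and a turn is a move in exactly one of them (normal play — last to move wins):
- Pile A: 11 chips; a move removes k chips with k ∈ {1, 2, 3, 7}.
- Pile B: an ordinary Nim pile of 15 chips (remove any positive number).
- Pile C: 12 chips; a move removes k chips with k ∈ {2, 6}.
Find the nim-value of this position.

Grundy values for pile A (subtraction set {1, 2, 3, 7}):
k:     0  1  2  3  4  5  6  7  8  9 10 11
g(k):  0  1  2  3  0  1  2  3  0  1  2  3
So g(11) = 3.
Pile B is a plain Nim pile of size 15, so its Grundy value is 15.
Grundy values for pile C (subtraction set {2, 6}):
k:     0  1  2  3  4  5  6  7  8  9 10 11 12
g(k):  0  0  1  1  0  0  1  1  0  0  1  1  0
So g(12) = 0.
The value of a disjunctive sum is the nim-sum of the parts.
Combined value = 3 XOR 15 XOR 0 = 12.

12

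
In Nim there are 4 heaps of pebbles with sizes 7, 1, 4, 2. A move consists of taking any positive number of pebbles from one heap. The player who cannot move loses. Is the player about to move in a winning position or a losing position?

Losing position

Compute the nim-sum pairwise:
7 ^ 1 = 6
6 ^ 4 = 2
2 ^ 2 = 0
The nim-sum is 0, so this is a P-position: the player to move is in a losing position under optimal play.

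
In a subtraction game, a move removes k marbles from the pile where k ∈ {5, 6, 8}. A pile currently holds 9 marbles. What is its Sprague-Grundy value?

Grundy values for subtraction set {5, 6, 8}:
g(0) = mex{} = 0
g(1) = mex{} = 0
g(2) = mex{} = 0
g(3) = mex{} = 0
g(4) = mex{} = 0
g(5) = mex{0} = 1
g(6) = mex{0} = 1
g(7) = mex{0} = 1
g(8) = mex{0} = 1
g(9) = mex{0} = 1
So g(9) = 1.

1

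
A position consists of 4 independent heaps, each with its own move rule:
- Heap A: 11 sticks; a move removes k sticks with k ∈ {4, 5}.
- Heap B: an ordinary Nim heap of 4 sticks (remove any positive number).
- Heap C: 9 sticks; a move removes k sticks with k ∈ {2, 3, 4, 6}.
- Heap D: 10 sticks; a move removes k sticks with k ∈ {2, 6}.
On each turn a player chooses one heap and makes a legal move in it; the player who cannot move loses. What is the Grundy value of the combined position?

5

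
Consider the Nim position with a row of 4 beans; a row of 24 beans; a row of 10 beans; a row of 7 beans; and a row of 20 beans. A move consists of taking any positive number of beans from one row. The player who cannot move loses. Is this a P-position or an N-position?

Nim-sum: 4 ⊕ 24 ⊕ 10 ⊕ 7 ⊕ 20 = 5.
The nim-sum is 5 ≠ 0, so this is an N-position: the player to move can win.

N-position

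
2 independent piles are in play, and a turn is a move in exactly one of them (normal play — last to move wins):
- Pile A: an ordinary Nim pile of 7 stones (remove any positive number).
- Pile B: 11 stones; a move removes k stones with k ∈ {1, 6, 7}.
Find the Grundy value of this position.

4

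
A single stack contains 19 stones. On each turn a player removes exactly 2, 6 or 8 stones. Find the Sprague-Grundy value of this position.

Build the Grundy sequence with g(k) = mex{g(k−s) : s ∈ {2, 6, 8}, s ≤ k}:
k:     0  1  2  3  4  5  6  7  8  9 10 11 12 13 14 15 16 17 18 19
g(k):  0  0  1  1  0  0  1  1  2  2  3  3  2  2  0  0  1  1  0  0
So g(19) = 0.

0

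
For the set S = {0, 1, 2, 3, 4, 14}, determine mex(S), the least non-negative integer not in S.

5

The values 0, 1, 2, 3, 4 are all present; 5 is the first non-negative integer missing from the set.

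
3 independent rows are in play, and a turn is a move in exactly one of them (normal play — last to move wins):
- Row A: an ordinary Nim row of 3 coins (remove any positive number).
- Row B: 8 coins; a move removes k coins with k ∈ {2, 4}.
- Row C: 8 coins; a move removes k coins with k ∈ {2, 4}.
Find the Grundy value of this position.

Row A is a plain Nim row of size 3, so its Grundy value is 3.
Build the Grundy sequence for row B with g(k) = mex{g(k−s) : s ∈ {2, 4}, s ≤ k}:
g(0) = mex{} = 0
g(1) = mex{} = 0
g(2) = mex{0} = 1
g(3) = mex{0} = 1
g(4) = mex{0,1} = 2
g(5) = mex{0,1} = 2
g(6) = mex{1,2} = 0
g(7) = mex{1,2} = 0
g(8) = mex{0,2} = 1
So g(8) = 1.
Grundy values for row C (subtraction set {2, 4}):
g(0) = mex{} = 0
g(1) = mex{} = 0
g(2) = mex{0} = 1
g(3) = mex{0} = 1
g(4) = mex{0,1} = 2
g(5) = mex{0,1} = 2
g(6) = mex{1,2} = 0
g(7) = mex{1,2} = 0
g(8) = mex{0,2} = 1
So g(8) = 1.
The value of a disjunctive sum is the nim-sum of the parts.
Combined value = 3 ⊕ 1 ⊕ 1 = 3.

3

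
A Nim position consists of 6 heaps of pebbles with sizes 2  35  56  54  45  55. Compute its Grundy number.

Nim-sum: 2 ^ 35 ^ 56 ^ 54 ^ 45 ^ 55 = 53.

53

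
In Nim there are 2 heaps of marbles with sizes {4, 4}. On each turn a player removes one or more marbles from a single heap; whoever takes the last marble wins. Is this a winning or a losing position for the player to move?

Losing position

Nim-sum: 4 XOR 4 = 0.
The nim-sum is 0, so this is a P-position: the player to move is in a losing position under optimal play.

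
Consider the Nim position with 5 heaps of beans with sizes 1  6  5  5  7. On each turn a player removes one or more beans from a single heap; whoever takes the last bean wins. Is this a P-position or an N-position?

P-position

Nim-sum: 1 ^ 6 ^ 5 ^ 5 ^ 7 = 0.
The nim-sum is 0, so this is a P-position: the player to move is in a losing position under optimal play.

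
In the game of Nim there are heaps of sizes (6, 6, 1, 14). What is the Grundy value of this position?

15

Nim-sum: 6 ⊕ 6 ⊕ 1 ⊕ 14 = 15.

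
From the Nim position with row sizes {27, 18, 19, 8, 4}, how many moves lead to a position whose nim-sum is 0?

Bitwise XOR of the heap sizes:
  11011  (27)
  10010  (18)
  10011  (19)
  01000  (8)
  00100  (4)
  -----
  10110  (22)
The overall nim-sum is X = 22. A row of size p has a winning move iff p XOR X < p (reduce it to p XOR X).
  27: 27 XOR 22 = 13 < 27 — winning move (to 13).
  18: 18 XOR 22 = 4 < 18 — winning move (to 4).
  19: 19 XOR 22 = 5 < 19 — winning move (to 5).
  8: 8 XOR 22 = 30 ≥ 8 — no move.
  4: 4 XOR 22 = 18 ≥ 4 — no move.
That gives 3 winning moves.

3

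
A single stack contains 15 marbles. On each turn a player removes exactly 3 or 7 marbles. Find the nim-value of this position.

Compute g(0), g(1), … for moves {3, 7}:
k:     0  1  2  3  4  5  6  7  8  9 10 11 12 13 14 15
g(k):  0  0  0  1  1  1  0  2  2  1  0  0  0  1  1  1
So g(15) = 1.

1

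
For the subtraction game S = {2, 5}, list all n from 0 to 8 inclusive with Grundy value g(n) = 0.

Compute g(0), g(1), … for moves {2, 5}:
k:     0  1  2  3  4  5  6  7  8
g(k):  0  0  1  1  0  2  1  0  0
The P-positions (g = 0) in 0..8 are 0, 1, 4, 7, 8.

0, 1, 4, 7, 8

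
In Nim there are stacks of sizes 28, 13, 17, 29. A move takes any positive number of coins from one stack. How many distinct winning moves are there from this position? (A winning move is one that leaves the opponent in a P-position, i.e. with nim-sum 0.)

3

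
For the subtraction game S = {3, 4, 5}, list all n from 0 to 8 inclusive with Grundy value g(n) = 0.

0, 1, 2, 8

Build the Grundy sequence with g(k) = mex{g(k−s) : s ∈ {3, 4, 5}, s ≤ k}:
g(0) = mex{} = 0
g(1) = mex{} = 0
g(2) = mex{} = 0
g(3) = mex{0} = 1
g(4) = mex{0} = 1
g(5) = mex{0} = 1
g(6) = mex{0,1} = 2
g(7) = mex{0,1} = 2
g(8) = mex{1} = 0
The P-positions (g = 0) in 0..8 are 0, 1, 2, 8.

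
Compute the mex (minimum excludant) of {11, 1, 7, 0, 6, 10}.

2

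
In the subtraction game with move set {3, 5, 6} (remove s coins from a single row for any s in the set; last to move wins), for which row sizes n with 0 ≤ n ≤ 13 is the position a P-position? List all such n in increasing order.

Compute g(0), g(1), … for moves {3, 5, 6}:
g(0) = mex{} = 0
g(1) = mex{} = 0
g(2) = mex{} = 0
g(3) = mex{0} = 1
g(4) = mex{0} = 1
g(5) = mex{0} = 1
g(6) = mex{0,1} = 2
g(7) = mex{0,1} = 2
g(8) = mex{0,1} = 2
g(9) = mex{1,2} = 0
g(10) = mex{1,2} = 0
g(11) = mex{1,2} = 0
g(12) = mex{0,2} = 1
g(13) = mex{0,2} = 1
The P-positions (g = 0) in 0..13 are 0, 1, 2, 9, 10, 11.

0, 1, 2, 9, 10, 11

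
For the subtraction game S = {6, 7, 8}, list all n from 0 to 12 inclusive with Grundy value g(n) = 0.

0, 1, 2, 3, 4, 5

Compute g(0), g(1), … for moves {6, 7, 8}:
k:     0  1  2  3  4  5  6  7  8  9 10 11 12
g(k):  0  0  0  0  0  0  1  1  1  1  1  1  2
The P-positions (g = 0) in 0..12 are 0, 1, 2, 3, 4, 5.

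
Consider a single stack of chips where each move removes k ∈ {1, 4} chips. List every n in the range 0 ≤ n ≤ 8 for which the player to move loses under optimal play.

0, 2, 5, 7

Compute g(0), g(1), … for moves {1, 4}:
k:     0  1  2  3  4  5  6  7  8
g(k):  0  1  0  1  2  0  1  0  1
The P-positions (g = 0) in 0..8 are 0, 2, 5, 7.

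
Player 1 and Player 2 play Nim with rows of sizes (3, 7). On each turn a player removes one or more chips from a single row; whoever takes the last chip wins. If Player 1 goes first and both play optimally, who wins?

Player 1 wins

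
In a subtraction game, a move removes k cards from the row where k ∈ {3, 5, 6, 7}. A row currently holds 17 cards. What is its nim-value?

Compute g(0), g(1), … for moves {3, 5, 6, 7}:
k:     0  1  2  3  4  5  6  7  8  9 10 11 12 13 14 15 16 17
g(k):  0  0  0  1  1  1  2  2  2  3  0  0  0  1  1  1  2  2
So g(17) = 2.

2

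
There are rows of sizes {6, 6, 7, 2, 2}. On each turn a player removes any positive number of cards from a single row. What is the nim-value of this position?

7

Compute the nim-sum pairwise:
6 ^ 6 = 0
0 ^ 7 = 7
7 ^ 2 = 5
5 ^ 2 = 7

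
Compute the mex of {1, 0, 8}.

2

The values 0, 1 are all present; 2 is the first non-negative integer missing from the set.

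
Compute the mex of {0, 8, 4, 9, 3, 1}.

2

The values 0, 1 are all present; 2 is the first non-negative integer missing from the set.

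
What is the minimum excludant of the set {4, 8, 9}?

0 is not in the set, so the mex is 0.

0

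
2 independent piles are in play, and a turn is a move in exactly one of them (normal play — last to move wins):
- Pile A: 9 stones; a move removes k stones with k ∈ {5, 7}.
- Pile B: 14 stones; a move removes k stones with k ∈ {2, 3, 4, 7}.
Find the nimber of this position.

For pile A, compute g(0), g(1), … with moves {5, 7}:
g(0) = mex{} = 0
g(1) = mex{} = 0
g(2) = mex{} = 0
g(3) = mex{} = 0
g(4) = mex{} = 0
g(5) = mex{0} = 1
g(6) = mex{0} = 1
g(7) = mex{0} = 1
g(8) = mex{0} = 1
g(9) = mex{0} = 1
So g(9) = 1.
Build the Grundy sequence for pile B with g(k) = mex{g(k−s) : s ∈ {2, 3, 4, 7}, s ≤ k}:
k:     0  1  2  3  4  5  6  7  8  9 10 11 12 13 14
g(k):  0  0  1  1  2  2  0  3  1  4  2  0  0  1  1
So g(14) = 1.
The value of a disjunctive sum is the nim-sum of the parts.
Combined value = 1 XOR 1 = 0.

0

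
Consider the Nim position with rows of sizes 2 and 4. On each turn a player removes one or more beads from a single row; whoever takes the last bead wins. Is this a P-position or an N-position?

N-position

Nim-sum: 2 XOR 4 = 6.
The nim-sum is 6 ≠ 0, so this is an N-position: the player to move can win.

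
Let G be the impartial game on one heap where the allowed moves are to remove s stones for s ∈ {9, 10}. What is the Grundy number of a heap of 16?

1

Build the Grundy sequence with g(k) = mex{g(k−s) : s ∈ {9, 10}, s ≤ k}:
k:     0  1  2  3  4  5  6  7  8  9 10 11 12 13 14 15 16
g(k):  0  0  0  0  0  0  0  0  0  1  1  1  1  1  1  1  1
So g(16) = 1.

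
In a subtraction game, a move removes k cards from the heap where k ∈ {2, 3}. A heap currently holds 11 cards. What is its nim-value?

Grundy values for subtraction set {2, 3}:
g(0) = mex{} = 0
g(1) = mex{} = 0
g(2) = mex{0} = 1
g(3) = mex{0} = 1
g(4) = mex{0,1} = 2
g(5) = mex{1} = 0
g(6) = mex{1,2} = 0
g(7) = mex{0,2} = 1
g(8) = mex{0} = 1
g(9) = mex{0,1} = 2
g(10) = mex{1} = 0
g(11) = mex{1,2} = 0
So g(11) = 0.

0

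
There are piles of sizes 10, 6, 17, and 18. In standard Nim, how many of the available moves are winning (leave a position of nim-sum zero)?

Bitwise XOR of the heap sizes:
  01010  (10)
  00110  (6)
  10001  (17)
  10010  (18)
  -----
  01111  (15)
The overall nim-sum is X = 15. A pile of size p has a winning move iff p XOR X < p (reduce it to p XOR X).
  10: 10 XOR 15 = 5 < 10 — winning move (to 5).
  6: 6 XOR 15 = 9 ≥ 6 — no move.
  17: 17 XOR 15 = 30 ≥ 17 — no move.
  18: 18 XOR 15 = 29 ≥ 18 — no move.
That gives 1 winning move.

1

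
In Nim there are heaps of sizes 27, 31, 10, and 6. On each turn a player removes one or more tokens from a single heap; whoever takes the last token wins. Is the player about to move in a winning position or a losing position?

Nim-sum: 27 ^ 31 ^ 10 ^ 6 = 8.
The nim-sum is 8 ≠ 0, so this is an N-position: the player to move can win.

Winning position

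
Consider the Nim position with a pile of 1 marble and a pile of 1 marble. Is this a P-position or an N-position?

P-position

Nim-sum: 1 ⊕ 1 = 0.
The nim-sum is 0, so this is a P-position: the player to move is in a losing position under optimal play.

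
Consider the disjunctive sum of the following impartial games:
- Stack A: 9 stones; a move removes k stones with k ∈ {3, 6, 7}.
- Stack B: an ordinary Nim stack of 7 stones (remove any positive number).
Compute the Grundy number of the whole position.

For stack A, compute g(0), g(1), … with moves {3, 6, 7}:
k:     0  1  2  3  4  5  6  7  8  9
g(k):  0  0  0  1  1  1  2  2  2  3
So g(9) = 3.
Stack B is a plain Nim stack of size 7, so its Grundy value is 7.
By the Sprague-Grundy theorem, the Grundy value of a sum of independent games is the XOR of the component values.
Combined value = 3 XOR 7 = 4.

4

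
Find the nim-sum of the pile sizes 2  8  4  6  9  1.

Nim-sum: 2 ⊕ 8 ⊕ 4 ⊕ 6 ⊕ 9 ⊕ 1 = 0.

0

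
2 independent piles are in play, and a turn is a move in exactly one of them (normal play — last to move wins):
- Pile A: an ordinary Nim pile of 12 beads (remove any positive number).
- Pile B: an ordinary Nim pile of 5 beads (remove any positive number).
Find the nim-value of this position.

Pile A is a plain Nim pile of size 12, so its Grundy value is 12.
Pile B is a plain Nim pile of size 5, so its Grundy value is 5.
The value of a disjunctive sum is the nim-sum of the parts.
Combined value = 12 XOR 5 = 9.

9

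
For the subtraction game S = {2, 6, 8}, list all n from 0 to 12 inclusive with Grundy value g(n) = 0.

0, 1, 4, 5

Build the Grundy sequence with g(k) = mex{g(k−s) : s ∈ {2, 6, 8}, s ≤ k}:
k:     0  1  2  3  4  5  6  7  8  9 10 11 12
g(k):  0  0  1  1  0  0  1  1  2  2  3  3  2
The P-positions (g = 0) in 0..12 are 0, 1, 4, 5.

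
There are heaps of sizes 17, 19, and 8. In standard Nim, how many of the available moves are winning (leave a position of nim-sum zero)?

1

Compute the nim-sum pairwise:
17 ^ 19 = 2
2 ^ 8 = 10
The overall nim-sum is X = 10. A heap of size p has a winning move iff p XOR X < p (reduce it to p XOR X).
  17: 17 XOR 10 = 27 ≥ 17 — no move.
  19: 19 XOR 10 = 25 ≥ 19 — no move.
  8: 8 XOR 10 = 2 < 8 — winning move (to 2).
That gives 1 winning move.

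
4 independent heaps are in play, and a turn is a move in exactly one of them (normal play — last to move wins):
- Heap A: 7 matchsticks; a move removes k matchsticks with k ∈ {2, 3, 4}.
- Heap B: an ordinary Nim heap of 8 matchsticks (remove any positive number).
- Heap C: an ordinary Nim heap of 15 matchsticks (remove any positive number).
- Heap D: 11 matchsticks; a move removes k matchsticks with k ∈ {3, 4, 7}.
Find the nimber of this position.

7

For heap A, compute g(0), g(1), … with moves {2, 3, 4}:
k:     0  1  2  3  4  5  6  7
g(k):  0  0  1  1  2  2  0  0
So g(7) = 0.
Heap B is a plain Nim heap of size 8, so its Grundy value is 8.
Heap C is a plain Nim heap of size 15, so its Grundy value is 15.
Build the Grundy sequence for heap D with g(k) = mex{g(k−s) : s ∈ {3, 4, 7}, s ≤ k}:
g(0) = mex{} = 0
g(1) = mex{} = 0
g(2) = mex{} = 0
g(3) = mex{0} = 1
g(4) = mex{0} = 1
g(5) = mex{0} = 1
g(6) = mex{0,1} = 2
g(7) = mex{0,1} = 2
g(8) = mex{0,1} = 2
g(9) = mex{0,1,2} = 3
g(10) = mex{1,2} = 0
g(11) = mex{1,2} = 0
So g(11) = 0.
The value of a disjunctive sum is the nim-sum of the parts.
Combined value = 0 XOR 8 XOR 15 XOR 0 = 7.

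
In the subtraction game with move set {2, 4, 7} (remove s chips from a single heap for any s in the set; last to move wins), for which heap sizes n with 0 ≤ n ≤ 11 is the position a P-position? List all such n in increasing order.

0, 1, 6, 9

Grundy values for subtraction set {2, 4, 7}:
g(0) = mex{} = 0
g(1) = mex{} = 0
g(2) = mex{0} = 1
g(3) = mex{0} = 1
g(4) = mex{0,1} = 2
g(5) = mex{0,1} = 2
g(6) = mex{1,2} = 0
g(7) = mex{0,1,2} = 3
g(8) = mex{0,2} = 1
g(9) = mex{1,2,3} = 0
g(10) = mex{0,1} = 2
g(11) = mex{0,2,3} = 1
The P-positions (g = 0) in 0..11 are 0, 1, 6, 9.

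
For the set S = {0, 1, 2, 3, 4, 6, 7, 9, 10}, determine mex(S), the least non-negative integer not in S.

5

The values 0, 1, 2, 3, 4 are all present; 5 is the first non-negative integer missing from the set.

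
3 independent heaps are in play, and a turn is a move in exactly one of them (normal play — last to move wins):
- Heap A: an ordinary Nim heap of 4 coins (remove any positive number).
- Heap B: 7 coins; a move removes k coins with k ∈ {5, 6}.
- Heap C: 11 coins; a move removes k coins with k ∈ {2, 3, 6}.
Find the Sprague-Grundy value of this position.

Heap A is a plain Nim heap of size 4, so its Grundy value is 4.
Grundy values for heap B (subtraction set {5, 6}):
g(0) = mex{} = 0
g(1) = mex{} = 0
g(2) = mex{} = 0
g(3) = mex{} = 0
g(4) = mex{} = 0
g(5) = mex{0} = 1
g(6) = mex{0} = 1
g(7) = mex{0} = 1
So g(7) = 1.
Build the Grundy sequence for heap C with g(k) = mex{g(k−s) : s ∈ {2, 3, 6}, s ≤ k}:
g(0) = mex{} = 0
g(1) = mex{} = 0
g(2) = mex{0} = 1
g(3) = mex{0} = 1
g(4) = mex{0,1} = 2
g(5) = mex{1} = 0
g(6) = mex{0,1,2} = 3
g(7) = mex{0,2} = 1
g(8) = mex{0,1,3} = 2
g(9) = mex{1,3} = 0
g(10) = mex{1,2} = 0
g(11) = mex{0,2} = 1
So g(11) = 1.
The value of a disjunctive sum is the nim-sum of the parts.
Combined value = 4 XOR 1 XOR 1 = 4.

4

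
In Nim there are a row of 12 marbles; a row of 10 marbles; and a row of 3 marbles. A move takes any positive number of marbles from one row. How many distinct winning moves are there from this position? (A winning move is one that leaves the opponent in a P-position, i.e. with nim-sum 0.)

1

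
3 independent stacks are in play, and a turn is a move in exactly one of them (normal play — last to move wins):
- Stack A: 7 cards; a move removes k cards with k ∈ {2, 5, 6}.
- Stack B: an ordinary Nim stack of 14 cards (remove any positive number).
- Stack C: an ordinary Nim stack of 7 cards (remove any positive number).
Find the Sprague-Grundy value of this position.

Build the Grundy sequence for stack A with g(k) = mex{g(k−s) : s ∈ {2, 5, 6}, s ≤ k}:
g(0) = mex{} = 0
g(1) = mex{} = 0
g(2) = mex{0} = 1
g(3) = mex{0} = 1
g(4) = mex{1} = 0
g(5) = mex{0,1} = 2
g(6) = mex{0} = 1
g(7) = mex{0,1,2} = 3
So g(7) = 3.
Stack B is a plain Nim stack of size 14, so its Grundy value is 14.
Stack C is a plain Nim stack of size 7, so its Grundy value is 7.
By the Sprague-Grundy theorem, the Grundy value of a sum of independent games is the XOR of the component values.
Combined value = 3 XOR 14 XOR 7 = 10.

10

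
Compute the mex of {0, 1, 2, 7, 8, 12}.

3

The values 0, 1, 2 are all present; 3 is the first non-negative integer missing from the set.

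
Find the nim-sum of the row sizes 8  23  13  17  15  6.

10

Compute the nim-sum pairwise:
8 ⊕ 23 = 31
31 ⊕ 13 = 18
18 ⊕ 17 = 3
3 ⊕ 15 = 12
12 ⊕ 6 = 10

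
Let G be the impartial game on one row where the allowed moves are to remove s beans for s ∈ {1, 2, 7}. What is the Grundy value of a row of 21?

0

Grundy values for subtraction set {1, 2, 7}:
k:     0  1  2  3  4  5  6  7  8  9 10 11 12 13 14 15 16 17 18 19 20 21
g(k):  0  1  2  0  1  2  0  1  2  0  1  2  0  1  2  0  1  2  0  1  2  0
So g(21) = 0.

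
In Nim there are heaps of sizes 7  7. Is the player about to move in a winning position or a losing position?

Losing position

Nim-sum: 7 ⊕ 7 = 0.
The nim-sum is 0, so this is a P-position: the player to move is in a losing position under optimal play.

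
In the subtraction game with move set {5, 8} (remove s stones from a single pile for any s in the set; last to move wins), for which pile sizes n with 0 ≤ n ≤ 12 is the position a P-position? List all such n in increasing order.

Compute g(0), g(1), … for moves {5, 8}:
k:     0  1  2  3  4  5  6  7  8  9 10 11 12
g(k):  0  0  0  0  0  1  1  1  1  1  2  2  2
The P-positions (g = 0) in 0..12 are 0, 1, 2, 3, 4.

0, 1, 2, 3, 4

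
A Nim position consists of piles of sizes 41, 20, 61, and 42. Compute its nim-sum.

42

Write each in binary and XOR column by column:
  101001  (41)
  010100  (20)
  111101  (61)
  101010  (42)
  ------
  101010  (42)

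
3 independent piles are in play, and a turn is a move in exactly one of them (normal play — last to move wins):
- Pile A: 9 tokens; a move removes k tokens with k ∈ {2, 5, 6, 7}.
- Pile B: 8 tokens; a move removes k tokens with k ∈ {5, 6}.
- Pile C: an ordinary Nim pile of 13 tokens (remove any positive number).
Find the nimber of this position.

Grundy values for pile A (subtraction set {2, 5, 6, 7}):
g(0) = mex{} = 0
g(1) = mex{} = 0
g(2) = mex{0} = 1
g(3) = mex{0} = 1
g(4) = mex{1} = 0
g(5) = mex{0,1} = 2
g(6) = mex{0} = 1
g(7) = mex{0,1,2} = 3
g(8) = mex{0,1} = 2
g(9) = mex{0,1,3} = 2
So g(9) = 2.
For pile B, compute g(0), g(1), … with moves {5, 6}:
k:     0  1  2  3  4  5  6  7  8
g(k):  0  0  0  0  0  1  1  1  1
So g(8) = 1.
Pile C is a plain Nim pile of size 13, so its Grundy value is 13.
The value of a disjunctive sum is the nim-sum of the parts.
Combined value = 2 XOR 1 XOR 13 = 14.

14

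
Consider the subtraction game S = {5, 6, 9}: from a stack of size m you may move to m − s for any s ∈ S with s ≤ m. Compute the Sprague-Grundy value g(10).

Build the Grundy sequence with g(k) = mex{g(k−s) : s ∈ {5, 6, 9}, s ≤ k}:
g(0) = mex{} = 0
g(1) = mex{} = 0
g(2) = mex{} = 0
g(3) = mex{} = 0
g(4) = mex{} = 0
g(5) = mex{0} = 1
g(6) = mex{0} = 1
g(7) = mex{0} = 1
g(8) = mex{0} = 1
g(9) = mex{0} = 1
g(10) = mex{0,1} = 2
So g(10) = 2.

2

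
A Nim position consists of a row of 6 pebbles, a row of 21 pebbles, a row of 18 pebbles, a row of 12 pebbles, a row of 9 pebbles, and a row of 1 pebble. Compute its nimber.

5

Write each in binary and XOR column by column:
  00110  (6)
  10101  (21)
  10010  (18)
  01100  (12)
  01001  (9)
  00001  (1)
  -----
  00101  (5)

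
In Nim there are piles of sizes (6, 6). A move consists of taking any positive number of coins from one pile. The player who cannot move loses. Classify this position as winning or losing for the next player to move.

Losing position

Nim-sum: 6 XOR 6 = 0.
The nim-sum is 0, so this is a P-position: the player to move is in a losing position under optimal play.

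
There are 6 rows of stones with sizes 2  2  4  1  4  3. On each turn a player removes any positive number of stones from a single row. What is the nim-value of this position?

Bitwise XOR of the heap sizes:
  010  (2)
  010  (2)
  100  (4)
  001  (1)
  100  (4)
  011  (3)
  ---
  010  (2)

2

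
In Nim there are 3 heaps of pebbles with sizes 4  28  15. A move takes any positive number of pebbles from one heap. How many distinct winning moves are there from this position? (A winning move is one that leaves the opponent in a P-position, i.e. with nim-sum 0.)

1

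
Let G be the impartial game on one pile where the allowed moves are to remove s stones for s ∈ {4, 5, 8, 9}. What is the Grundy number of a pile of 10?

2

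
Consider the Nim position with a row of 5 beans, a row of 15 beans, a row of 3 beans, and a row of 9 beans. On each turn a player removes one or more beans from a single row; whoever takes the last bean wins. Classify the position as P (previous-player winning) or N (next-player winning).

In binary:
  0101  (5)
  1111  (15)
  0011  (3)
  1001  (9)
  ----
  0000  (0)
The nim-sum is 0, so this is a P-position: the player to move is in a losing position under optimal play.

P-position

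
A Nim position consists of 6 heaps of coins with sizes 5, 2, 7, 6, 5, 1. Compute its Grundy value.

Compute the nim-sum pairwise:
5 ⊕ 2 = 7
7 ⊕ 7 = 0
0 ⊕ 6 = 6
6 ⊕ 5 = 3
3 ⊕ 1 = 2

2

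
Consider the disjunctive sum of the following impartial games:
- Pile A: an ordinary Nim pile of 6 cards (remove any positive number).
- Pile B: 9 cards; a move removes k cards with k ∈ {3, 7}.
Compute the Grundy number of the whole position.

Pile A is a plain Nim pile of size 6, so its Grundy value is 6.
Grundy values for pile B (subtraction set {3, 7}):
k:     0  1  2  3  4  5  6  7  8  9
g(k):  0  0  0  1  1  1  0  2  2  1
So g(9) = 1.
By the Sprague-Grundy theorem, the Grundy value of a sum of independent games is the XOR of the component values.
Combined value = 6 ⊕ 1 = 7.

7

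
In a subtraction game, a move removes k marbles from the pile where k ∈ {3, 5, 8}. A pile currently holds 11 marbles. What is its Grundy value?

Grundy values for subtraction set {3, 5, 8}:
k:     0  1  2  3  4  5  6  7  8  9 10 11
g(k):  0  0  0  1  1  1  2  2  2  3  3  0
So g(11) = 0.

0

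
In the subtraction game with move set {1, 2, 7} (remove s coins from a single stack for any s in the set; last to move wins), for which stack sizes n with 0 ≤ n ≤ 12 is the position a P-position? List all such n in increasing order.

Compute g(0), g(1), … for moves {1, 2, 7}:
k:     0  1  2  3  4  5  6  7  8  9 10 11 12
g(k):  0  1  2  0  1  2  0  1  2  0  1  2  0
The P-positions (g = 0) in 0..12 are 0, 3, 6, 9, 12.

0, 3, 6, 9, 12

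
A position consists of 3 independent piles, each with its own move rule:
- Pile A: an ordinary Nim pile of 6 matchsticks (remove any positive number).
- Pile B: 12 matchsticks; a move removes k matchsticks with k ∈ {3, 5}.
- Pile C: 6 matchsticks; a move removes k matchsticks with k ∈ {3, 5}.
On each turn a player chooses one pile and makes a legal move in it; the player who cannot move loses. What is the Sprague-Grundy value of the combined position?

Pile A is a plain Nim pile of size 6, so its Grundy value is 6.
Grundy values for pile B (subtraction set {3, 5}):
k:     0  1  2  3  4  5  6  7  8  9 10 11 12
g(k):  0  0  0  1  1  1  2  2  0  0  0  1  1
So g(12) = 1.
For pile C, compute g(0), g(1), … with moves {3, 5}:
k:     0  1  2  3  4  5  6
g(k):  0  0  0  1  1  1  2
So g(6) = 2.
By the Sprague-Grundy theorem, the Grundy value of a sum of independent games is the XOR of the component values.
Combined value = 6 XOR 1 XOR 2 = 5.

5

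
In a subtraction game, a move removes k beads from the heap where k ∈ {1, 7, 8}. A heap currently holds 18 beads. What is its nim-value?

Build the Grundy sequence with g(k) = mex{g(k−s) : s ∈ {1, 7, 8}, s ≤ k}:
k:     0  1  2  3  4  5  6  7  8  9 10 11 12 13 14 15 16 17 18
g(k):  0  1  0  1  0  1  0  1  2  3  2  3  2  3  2  0  1  0  1
So g(18) = 1.

1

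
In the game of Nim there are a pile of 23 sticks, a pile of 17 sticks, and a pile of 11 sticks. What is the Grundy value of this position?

13

Nim-sum: 23 ^ 17 ^ 11 = 13.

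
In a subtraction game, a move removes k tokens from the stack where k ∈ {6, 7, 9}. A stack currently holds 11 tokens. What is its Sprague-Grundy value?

1

Build the Grundy sequence with g(k) = mex{g(k−s) : s ∈ {6, 7, 9}, s ≤ k}:
k:     0  1  2  3  4  5  6  7  8  9 10 11
g(k):  0  0  0  0  0  0  1  1  1  1  1  1
So g(11) = 1.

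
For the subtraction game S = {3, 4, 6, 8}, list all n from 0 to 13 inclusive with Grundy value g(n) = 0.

0, 1, 2, 11, 12, 13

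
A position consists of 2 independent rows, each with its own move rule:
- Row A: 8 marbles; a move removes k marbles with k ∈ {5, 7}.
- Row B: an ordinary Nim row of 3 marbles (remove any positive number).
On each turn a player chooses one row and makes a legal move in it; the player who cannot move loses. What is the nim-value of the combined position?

2

Build the Grundy sequence for row A with g(k) = mex{g(k−s) : s ∈ {5, 7}, s ≤ k}:
g(0) = mex{} = 0
g(1) = mex{} = 0
g(2) = mex{} = 0
g(3) = mex{} = 0
g(4) = mex{} = 0
g(5) = mex{0} = 1
g(6) = mex{0} = 1
g(7) = mex{0} = 1
g(8) = mex{0} = 1
So g(8) = 1.
Row B is a plain Nim row of size 3, so its Grundy value is 3.
The value of a disjunctive sum is the nim-sum of the parts.
Combined value = 1 ⊕ 3 = 2.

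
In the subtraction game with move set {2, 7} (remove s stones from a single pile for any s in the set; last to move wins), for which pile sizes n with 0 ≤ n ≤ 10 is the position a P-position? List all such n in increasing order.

Grundy values for subtraction set {2, 7}:
k:     0  1  2  3  4  5  6  7  8  9 10
g(k):  0  0  1  1  0  0  1  1  2  0  0
The P-positions (g = 0) in 0..10 are 0, 1, 4, 5, 9, 10.

0, 1, 4, 5, 9, 10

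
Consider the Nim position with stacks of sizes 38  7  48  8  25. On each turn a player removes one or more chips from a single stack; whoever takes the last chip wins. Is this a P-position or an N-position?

Bitwise XOR of the heap sizes:
  100110  (38)
  000111  (7)
  110000  (48)
  001000  (8)
  011001  (25)
  ------
  000000  (0)
The nim-sum is 0, so this is a P-position: the player to move is in a losing position under optimal play.

P-position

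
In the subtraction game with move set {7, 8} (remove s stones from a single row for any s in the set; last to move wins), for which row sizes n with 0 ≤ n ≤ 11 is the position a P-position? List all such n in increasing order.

Build the Grundy sequence with g(k) = mex{g(k−s) : s ∈ {7, 8}, s ≤ k}:
g(0) = mex{} = 0
g(1) = mex{} = 0
g(2) = mex{} = 0
g(3) = mex{} = 0
g(4) = mex{} = 0
g(5) = mex{} = 0
g(6) = mex{} = 0
g(7) = mex{0} = 1
g(8) = mex{0} = 1
g(9) = mex{0} = 1
g(10) = mex{0} = 1
g(11) = mex{0} = 1
The P-positions (g = 0) in 0..11 are 0, 1, 2, 3, 4, 5, 6.

0, 1, 2, 3, 4, 5, 6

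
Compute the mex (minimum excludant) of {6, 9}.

0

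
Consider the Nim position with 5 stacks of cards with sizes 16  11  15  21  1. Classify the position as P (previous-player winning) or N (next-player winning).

In binary:
  10000  (16)
  01011  (11)
  01111  (15)
  10101  (21)
  00001  (1)
  -----
  00000  (0)
The nim-sum is 0, so this is a P-position: the player to move is in a losing position under optimal play.

P-position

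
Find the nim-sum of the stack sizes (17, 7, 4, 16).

2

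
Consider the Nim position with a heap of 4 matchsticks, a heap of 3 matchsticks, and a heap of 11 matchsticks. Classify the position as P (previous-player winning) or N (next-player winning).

Compute the nim-sum pairwise:
4 XOR 3 = 7
7 XOR 11 = 12
The nim-sum is 12 ≠ 0, so this is an N-position: the player to move can win.

N-position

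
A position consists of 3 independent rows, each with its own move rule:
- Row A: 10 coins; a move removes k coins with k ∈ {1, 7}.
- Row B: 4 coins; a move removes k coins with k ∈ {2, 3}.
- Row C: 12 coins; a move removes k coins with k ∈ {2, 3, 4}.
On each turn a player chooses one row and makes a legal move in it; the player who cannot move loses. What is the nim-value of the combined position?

2

Build the Grundy sequence for row A with g(k) = mex{g(k−s) : s ∈ {1, 7}, s ≤ k}:
g(0) = mex{} = 0
g(1) = mex{0} = 1
g(2) = mex{1} = 0
g(3) = mex{0} = 1
g(4) = mex{1} = 0
g(5) = mex{0} = 1
g(6) = mex{1} = 0
g(7) = mex{0} = 1
g(8) = mex{1} = 0
g(9) = mex{0} = 1
g(10) = mex{1} = 0
So g(10) = 0.
Grundy values for row B (subtraction set {2, 3}):
g(0) = mex{} = 0
g(1) = mex{} = 0
g(2) = mex{0} = 1
g(3) = mex{0} = 1
g(4) = mex{0,1} = 2
So g(4) = 2.
For row C, compute g(0), g(1), … with moves {2, 3, 4}:
k:     0  1  2  3  4  5  6  7  8  9 10 11 12
g(k):  0  0  1  1  2  2  0  0  1  1  2  2  0
So g(12) = 0.
The value of a disjunctive sum is the nim-sum of the parts.
Combined value = 0 XOR 2 XOR 0 = 2.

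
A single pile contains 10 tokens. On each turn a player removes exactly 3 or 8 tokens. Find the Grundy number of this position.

Build the Grundy sequence with g(k) = mex{g(k−s) : s ∈ {3, 8}, s ≤ k}:
g(0) = mex{} = 0
g(1) = mex{} = 0
g(2) = mex{} = 0
g(3) = mex{0} = 1
g(4) = mex{0} = 1
g(5) = mex{0} = 1
g(6) = mex{1} = 0
g(7) = mex{1} = 0
g(8) = mex{0,1} = 2
g(9) = mex{0} = 1
g(10) = mex{0} = 1
So g(10) = 1.

1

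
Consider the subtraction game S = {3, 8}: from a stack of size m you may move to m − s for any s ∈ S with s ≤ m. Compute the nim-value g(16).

Build the Grundy sequence with g(k) = mex{g(k−s) : s ∈ {3, 8}, s ≤ k}:
k:     0  1  2  3  4  5  6  7  8  9 10 11 12 13 14 15 16
g(k):  0  0  0  1  1  1  0  0  2  1  1  0  0  0  1  1  1
So g(16) = 1.

1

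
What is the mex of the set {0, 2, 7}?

1

0 is in the set but 1 is not, so the mex is 1.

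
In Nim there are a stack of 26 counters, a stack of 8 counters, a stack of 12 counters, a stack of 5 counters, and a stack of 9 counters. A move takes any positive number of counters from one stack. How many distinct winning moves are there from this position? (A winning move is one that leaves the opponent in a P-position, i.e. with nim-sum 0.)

1

Compute the nim-sum pairwise:
26 ⊕ 8 = 18
18 ⊕ 12 = 30
30 ⊕ 5 = 27
27 ⊕ 9 = 18
The overall nim-sum is X = 18. A stack of size p has a winning move iff p XOR X < p (reduce it to p XOR X).
  26: 26 XOR 18 = 8 < 26 — winning move (to 8).
  8: 8 XOR 18 = 26 ≥ 8 — no move.
  12: 12 XOR 18 = 30 ≥ 12 — no move.
  5: 5 XOR 18 = 23 ≥ 5 — no move.
  9: 9 XOR 18 = 27 ≥ 9 — no move.
That gives 1 winning move.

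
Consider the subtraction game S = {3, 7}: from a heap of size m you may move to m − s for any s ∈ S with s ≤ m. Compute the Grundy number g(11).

0

Grundy values for subtraction set {3, 7}:
g(0) = mex{} = 0
g(1) = mex{} = 0
g(2) = mex{} = 0
g(3) = mex{0} = 1
g(4) = mex{0} = 1
g(5) = mex{0} = 1
g(6) = mex{1} = 0
g(7) = mex{0,1} = 2
g(8) = mex{0,1} = 2
g(9) = mex{0} = 1
g(10) = mex{1,2} = 0
g(11) = mex{1,2} = 0
So g(11) = 0.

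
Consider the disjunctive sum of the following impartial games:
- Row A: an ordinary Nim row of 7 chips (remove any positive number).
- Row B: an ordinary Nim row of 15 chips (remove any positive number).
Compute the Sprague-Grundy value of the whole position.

Row A is a plain Nim row of size 7, so its Grundy value is 7.
Row B is a plain Nim row of size 15, so its Grundy value is 15.
The value of a disjunctive sum is the nim-sum of the parts.
Combined value = 7 XOR 15 = 8.

8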